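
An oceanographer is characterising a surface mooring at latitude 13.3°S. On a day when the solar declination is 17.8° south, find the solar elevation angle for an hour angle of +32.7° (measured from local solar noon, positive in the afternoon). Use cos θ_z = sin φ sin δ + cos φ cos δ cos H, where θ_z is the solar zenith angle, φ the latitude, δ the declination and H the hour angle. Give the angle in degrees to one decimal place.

cos θ_z = sin φ sin δ + cos φ cos δ cos H = (-0.2300)(-0.3057) + (0.9732)(0.9521)(0.8415) = 0.8500.
θ_z = arccos(0.8500) = 31.79°, so the elevation is 90° − 31.79° = 58.21°.

58.2°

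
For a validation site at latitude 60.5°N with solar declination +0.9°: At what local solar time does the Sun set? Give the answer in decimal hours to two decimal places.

18.11 h

−tan φ tan δ = −(1.7675)(0.0157) = -0.0277; H_s = arccos(-0.0277) = 91.59°.
Sunset is at 12 + H_s/15 = 12 + 6.106 = 18.106 h local solar time.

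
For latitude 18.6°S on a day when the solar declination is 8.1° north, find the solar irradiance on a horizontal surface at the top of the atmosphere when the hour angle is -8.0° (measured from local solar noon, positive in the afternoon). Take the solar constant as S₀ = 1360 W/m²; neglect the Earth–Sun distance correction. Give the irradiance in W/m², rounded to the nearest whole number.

1203 W/m²

cos θ_z = sin(-18.6°) sin(8.1°) + cos(-18.6°) cos(8.1°) cos(-8.00°) = -0.0449 + 0.9292 = 0.8843.
Top-of-atmosphere irradiance = S₀ cos θ_z = 1360 × 0.8843 = 1202.65 W/m².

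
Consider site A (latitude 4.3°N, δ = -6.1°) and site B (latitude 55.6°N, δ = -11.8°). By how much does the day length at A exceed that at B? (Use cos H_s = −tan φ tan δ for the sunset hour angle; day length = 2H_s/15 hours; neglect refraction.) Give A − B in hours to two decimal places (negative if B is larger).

A: H_s = arccos(−tan 4.3° · tan -6.1°) = 89.54°, so 2H_s/15 = 11.9387 h.
B: H_s = arccos(−tan 55.6° · tan -11.8°) = 72.24°, so 2H_s/15 = 9.6320 h.
A − B = 11.9387 − 9.6320 = 2.3067 h.

+2.31 h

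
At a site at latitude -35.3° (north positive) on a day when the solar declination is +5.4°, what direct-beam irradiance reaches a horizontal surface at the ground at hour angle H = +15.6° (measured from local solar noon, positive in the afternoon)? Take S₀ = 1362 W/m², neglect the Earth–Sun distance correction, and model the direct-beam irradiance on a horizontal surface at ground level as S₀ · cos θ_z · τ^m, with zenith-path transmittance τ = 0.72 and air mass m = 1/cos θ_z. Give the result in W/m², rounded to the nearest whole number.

cos θ_z = sin φ sin δ + cos φ cos δ cos H = (-0.5779)(0.0941) + (0.8161)(0.9956)(0.9632) = 0.7282.
Air mass m = 1/cos θ_z = 1/0.7282 = 1.373; τ^m = 0.72^1.373 = 0.6370.
Surface direct beam = 1362 × 0.7282 × 0.6370 = 631.78 W/m².

632 W/m²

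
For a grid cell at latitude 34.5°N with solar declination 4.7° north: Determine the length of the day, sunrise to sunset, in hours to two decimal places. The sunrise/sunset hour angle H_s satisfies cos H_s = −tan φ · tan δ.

12.43 hours

The sunset hour angle satisfies cos H_s = −tan φ tan δ = -0.0565, giving H_s = 93.24°.
Day length = 2 H_s / 15° h⁻¹ = 186.48° / 15 = 12.432 h.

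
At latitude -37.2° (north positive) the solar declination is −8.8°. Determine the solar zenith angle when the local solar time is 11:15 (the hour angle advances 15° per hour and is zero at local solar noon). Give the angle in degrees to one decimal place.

Hour angle H = 15° × (11.25 − 12) = -11.25°.
With φ = -37.2°, δ = -8.8°, H = -11.25°: sin φ sin δ = 0.0925, cos φ cos δ cos H = 0.7720, so cos θ_z = 0.8645.
θ_z = arccos(0.8645) = 30.17°.

30.2°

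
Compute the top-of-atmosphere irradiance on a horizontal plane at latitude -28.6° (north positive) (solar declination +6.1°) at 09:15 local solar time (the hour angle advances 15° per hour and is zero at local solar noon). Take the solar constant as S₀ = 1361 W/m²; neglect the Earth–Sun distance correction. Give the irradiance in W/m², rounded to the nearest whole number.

824 W/m²

Hour angle H = 15° × (9.25 − 12) = -41.25°.
With φ = -28.6°, δ = 6.1°, H = -41.25°: sin φ sin δ = -0.0509, cos φ cos δ cos H = 0.6564, so cos θ_z = 0.6055.
Top-of-atmosphere irradiance = S₀ cos θ_z = 1361 × 0.6055 = 824.09 W/m².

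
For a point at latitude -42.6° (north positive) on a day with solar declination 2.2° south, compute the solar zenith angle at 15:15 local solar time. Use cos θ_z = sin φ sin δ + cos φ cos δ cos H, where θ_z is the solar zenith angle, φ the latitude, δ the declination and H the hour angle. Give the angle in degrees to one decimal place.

Hour angle H = 15° × (15.25 − 12) = 48.75°.
cos θ_z = sin φ sin δ + cos φ cos δ cos H = (-0.6769)(-0.0384) + (0.7361)(0.9993)(0.6593) = 0.5110.
θ_z = arccos(0.5110) = 59.27°.

59.3°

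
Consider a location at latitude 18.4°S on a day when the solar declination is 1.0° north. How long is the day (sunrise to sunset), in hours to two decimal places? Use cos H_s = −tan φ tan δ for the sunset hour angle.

cos H_s = −tan(-18.4°) · tan(1.0°) = 0.0058, so H_s = arccos(0.0058) = 89.67°.
Day length = 2 H_s / 15° h⁻¹ = 179.34° / 15 = 11.956 h.

11.96 hours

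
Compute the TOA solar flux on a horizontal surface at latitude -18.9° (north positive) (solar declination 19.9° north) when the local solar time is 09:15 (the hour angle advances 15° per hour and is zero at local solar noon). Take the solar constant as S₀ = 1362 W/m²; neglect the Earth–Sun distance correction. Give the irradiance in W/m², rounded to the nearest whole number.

Hour angle H = 15° × (9.25 − 12) = -41.25°.
cos θ_z = sin φ sin δ + cos φ cos δ cos H = (-0.3239)(0.3404) + (0.9461)(0.9403)(0.7518) = 0.5586.
Top-of-atmosphere irradiance = S₀ cos θ_z = 1362 × 0.5586 = 760.81 W/m².

761 W/m²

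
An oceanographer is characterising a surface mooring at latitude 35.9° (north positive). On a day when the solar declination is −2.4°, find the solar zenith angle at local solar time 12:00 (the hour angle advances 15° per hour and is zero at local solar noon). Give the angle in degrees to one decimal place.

Hour angle H = 15° × (12 − 12) = 0.00°.
cos θ_z = sin φ sin δ + cos φ cos δ cos H = (0.5864)(-0.0419) + (0.8100)(0.9991)(1.0000) = 0.7847.
θ_z = arccos(0.7847) = 38.31°.

38.3°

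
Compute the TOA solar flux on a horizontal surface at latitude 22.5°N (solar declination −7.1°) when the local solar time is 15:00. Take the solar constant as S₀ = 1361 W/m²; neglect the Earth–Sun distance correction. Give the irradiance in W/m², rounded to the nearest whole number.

818 W/m²

Hour angle H = 15° × (15 − 12) = 45.00°.
cos θ_z = sin φ sin δ + cos φ cos δ cos H = (0.3827)(-0.1236) + (0.9239)(0.9923)(0.7071) = 0.6010.
Top-of-atmosphere irradiance = S₀ cos θ_z = 1361 × 0.6010 = 817.96 W/m².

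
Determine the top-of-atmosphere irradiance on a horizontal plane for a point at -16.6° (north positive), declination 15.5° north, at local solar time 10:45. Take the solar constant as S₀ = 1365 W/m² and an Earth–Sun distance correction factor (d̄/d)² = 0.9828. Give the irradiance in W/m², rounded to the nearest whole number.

Hour angle H = 15° × (10.75 − 12) = -18.75°.
With φ = -16.6°, δ = 15.5°, H = -18.75°: sin φ sin δ = -0.0763, cos φ cos δ cos H = 0.8745, so cos θ_z = 0.7982.
Top-of-atmosphere irradiance = S₀ (d̄/d)² cos θ_z = 1365 × 0.9828 × 0.7982 = 1070.80 W/m².

1071 W/m²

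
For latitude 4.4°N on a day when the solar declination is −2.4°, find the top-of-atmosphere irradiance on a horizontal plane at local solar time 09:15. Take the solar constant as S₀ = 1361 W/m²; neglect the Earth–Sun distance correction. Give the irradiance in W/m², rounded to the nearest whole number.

1015 W/m²

Hour angle H = 15° × (9.25 − 12) = -41.25°.
cos θ_z = sin φ sin δ + cos φ cos δ cos H = (0.0767)(-0.0419) + (0.9971)(0.9991)(0.7518) = 0.7457.
Top-of-atmosphere irradiance = S₀ cos θ_z = 1361 × 0.7457 = 1014.90 W/m².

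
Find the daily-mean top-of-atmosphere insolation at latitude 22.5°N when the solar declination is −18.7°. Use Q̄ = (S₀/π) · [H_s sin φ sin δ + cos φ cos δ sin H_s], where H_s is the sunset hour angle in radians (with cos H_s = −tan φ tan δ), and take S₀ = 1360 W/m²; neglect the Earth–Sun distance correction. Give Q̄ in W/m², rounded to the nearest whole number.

299 W/m²

−tan φ tan δ = −(0.4142)(-0.3385) = 0.1402; H_s = arccos(0.1402) = 81.94°. In radians, H_s = 1.4301.
H_s sin φ sin δ = 1.4301 × 0.3827 × -0.3206 = -0.1755.
cos φ cos δ sin H_s = 0.9239 × 0.9472 × 0.9901 = 0.8665.
Q̄ = (1360/π) × (-0.1755 + 0.8665) = 432.90 × 0.6910 = 299.13 W/m².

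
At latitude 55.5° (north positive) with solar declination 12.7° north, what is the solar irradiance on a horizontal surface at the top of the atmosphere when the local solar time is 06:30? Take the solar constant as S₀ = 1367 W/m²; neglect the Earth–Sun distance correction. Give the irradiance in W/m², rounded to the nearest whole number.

Hour angle H = 15° × (6.5 − 12) = -82.50°.
cos θ_z = sin(55.5°) sin(12.7°) + cos(55.5°) cos(12.7°) cos(-82.50°) = 0.1812 + 0.0721 = 0.2533.
Top-of-atmosphere irradiance = S₀ cos θ_z = 1367 × 0.2533 = 346.26 W/m².

346 W/m²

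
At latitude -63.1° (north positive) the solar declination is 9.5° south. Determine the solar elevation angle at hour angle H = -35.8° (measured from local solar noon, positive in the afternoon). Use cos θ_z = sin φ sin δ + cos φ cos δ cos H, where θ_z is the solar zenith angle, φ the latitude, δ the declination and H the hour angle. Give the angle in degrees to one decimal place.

30.6°

cos θ_z = sin φ sin δ + cos φ cos δ cos H = (-0.8918)(-0.1650) + (0.4524)(0.9863)(0.8111) = 0.5091.
θ_z = arccos(0.5091) = 59.40°, so the elevation is 90° − 59.40° = 30.60°.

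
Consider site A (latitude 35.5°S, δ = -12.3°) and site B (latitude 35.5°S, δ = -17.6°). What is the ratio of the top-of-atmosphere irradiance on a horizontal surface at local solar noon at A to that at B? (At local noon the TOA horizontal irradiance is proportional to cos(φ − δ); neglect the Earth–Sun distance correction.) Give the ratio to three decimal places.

A: cos θ_z = cos(-35.5° − (-12.3°)) = 0.9191.
B: cos θ_z = cos(-35.5° − (-17.6°)) = 0.9516.
Ratio A/B = 0.9191 / 0.9516 = 0.9658.

0.966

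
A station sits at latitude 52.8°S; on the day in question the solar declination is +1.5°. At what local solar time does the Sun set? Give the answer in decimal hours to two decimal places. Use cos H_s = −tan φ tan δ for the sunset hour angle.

17.87 h

cos H_s = −tan(-52.8°) · tan(1.5°) = 0.0345, so H_s = arccos(0.0345) = 88.02°.
Sunset is at 12 + H_s/15 = 12 + 5.868 = 17.868 h local solar time.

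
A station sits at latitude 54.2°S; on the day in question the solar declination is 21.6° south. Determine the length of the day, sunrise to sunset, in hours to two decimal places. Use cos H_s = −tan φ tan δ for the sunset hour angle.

cos H_s = −tan(-54.2°) · tan(-21.6°) = -0.5490, so H_s = arccos(-0.5490) = 123.30°.
Day length = 2 H_s / 15° h⁻¹ = 246.60° / 15 = 16.440 h.

16.44 hours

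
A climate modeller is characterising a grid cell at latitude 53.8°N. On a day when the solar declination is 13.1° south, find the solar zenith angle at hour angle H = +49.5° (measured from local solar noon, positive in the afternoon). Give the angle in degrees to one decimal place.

cos θ_z = sin(53.8°) sin(-13.1°) + cos(53.8°) cos(-13.1°) cos(49.50°) = -0.1829 + 0.3736 = 0.1907.
θ_z = arccos(0.1907) = 79.01°.

79.0°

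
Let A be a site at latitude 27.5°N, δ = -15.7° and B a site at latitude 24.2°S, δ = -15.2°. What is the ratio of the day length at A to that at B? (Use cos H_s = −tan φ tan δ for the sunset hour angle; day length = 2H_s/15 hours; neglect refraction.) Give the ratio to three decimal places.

0.841

A: H_s = arccos(−tan 27.5° · tan -15.7°) = 81.59°, so 2H_s/15 = 10.8787 h.
B: H_s = arccos(−tan -24.2° · tan -15.2°) = 97.01°, so 2H_s/15 = 12.9347 h.
Ratio A/B = 10.8787 / 12.9347 = 0.8410.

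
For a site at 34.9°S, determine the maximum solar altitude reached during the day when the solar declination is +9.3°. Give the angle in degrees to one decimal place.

At local solar noon the hour angle is zero, so the elevation is 90° − |φ − δ| = 90° − |-34.9° − (9.3°)| = 90° − 44.2° = 45.8°.

45.8°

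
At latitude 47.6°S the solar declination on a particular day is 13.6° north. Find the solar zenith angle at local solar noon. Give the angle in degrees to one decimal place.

61.2°

At local solar noon the hour angle is zero, so the zenith angle is |φ − δ| = |-47.6° − (13.6°)| = 61.2°.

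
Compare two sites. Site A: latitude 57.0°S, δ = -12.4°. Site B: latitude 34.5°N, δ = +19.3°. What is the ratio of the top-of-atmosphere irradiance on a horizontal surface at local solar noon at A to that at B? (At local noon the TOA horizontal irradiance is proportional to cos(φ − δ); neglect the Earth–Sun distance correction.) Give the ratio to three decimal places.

A: cos θ_z = cos(-57.0° − (-12.4°)) = 0.7120.
B: cos θ_z = cos(34.5° − (19.3°)) = 0.9650.
Ratio A/B = 0.7120 / 0.9650 = 0.7378.

0.738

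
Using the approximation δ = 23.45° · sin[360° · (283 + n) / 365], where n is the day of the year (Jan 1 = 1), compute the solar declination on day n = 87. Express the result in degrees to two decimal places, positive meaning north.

+2.02°

360 × (283 + 87) / 365 = 364.932°; sin(364.932°) = 0.0860.
δ = 23.45 × 0.0860 = 2.017° ≈ +2.02°.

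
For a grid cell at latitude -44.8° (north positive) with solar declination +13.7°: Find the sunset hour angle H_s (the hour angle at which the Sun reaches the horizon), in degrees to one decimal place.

76.0°

−tan φ tan δ = −(-0.9930)(0.2438) = 0.2421; H_s = arccos(0.2421) = 75.99°.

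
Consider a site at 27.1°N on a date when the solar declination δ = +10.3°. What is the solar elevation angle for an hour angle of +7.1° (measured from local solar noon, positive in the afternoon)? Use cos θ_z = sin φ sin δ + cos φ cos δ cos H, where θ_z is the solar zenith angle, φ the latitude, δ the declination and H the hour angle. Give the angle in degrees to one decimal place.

71.9°

cos θ_z = sin(27.1°) sin(10.3°) + cos(27.1°) cos(10.3°) cos(7.10°) = 0.0815 + 0.8692 = 0.9507.
θ_z = arccos(0.9507) = 18.07°, so the elevation is 90° − 18.07° = 71.93°.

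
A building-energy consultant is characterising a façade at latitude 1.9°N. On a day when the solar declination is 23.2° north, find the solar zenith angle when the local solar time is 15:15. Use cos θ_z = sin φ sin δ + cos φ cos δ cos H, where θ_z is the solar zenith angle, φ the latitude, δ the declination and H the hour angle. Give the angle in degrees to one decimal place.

Hour angle H = 15° × (15.25 − 12) = 48.75°.
With φ = 1.9°, δ = 23.2°, H = 48.75°: sin φ sin δ = 0.0131, cos φ cos δ cos H = 0.6057, so cos θ_z = 0.6188.
θ_z = arccos(0.6188) = 51.77°.

51.8°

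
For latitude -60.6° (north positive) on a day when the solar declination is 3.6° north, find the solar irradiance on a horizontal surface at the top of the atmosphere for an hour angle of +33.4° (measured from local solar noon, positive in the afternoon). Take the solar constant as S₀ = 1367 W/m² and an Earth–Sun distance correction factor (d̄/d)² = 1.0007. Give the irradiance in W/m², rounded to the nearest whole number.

With φ = -60.6°, δ = 3.6°, H = 33.40°: sin φ sin δ = -0.0547, cos φ cos δ cos H = 0.4090, so cos θ_z = 0.3543.
Top-of-atmosphere irradiance = S₀ (d̄/d)² cos θ_z = 1367 × 1.0007 × 0.3543 = 484.67 W/m².

485 W/m²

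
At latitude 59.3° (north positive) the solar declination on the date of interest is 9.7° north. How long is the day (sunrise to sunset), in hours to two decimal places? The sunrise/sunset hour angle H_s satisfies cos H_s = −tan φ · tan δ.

The sunset hour angle satisfies cos H_s = −tan φ tan δ = -0.2879, giving H_s = 106.73°.
Day length = 2 H_s / 15° h⁻¹ = 213.46° / 15 = 14.231 h.

14.23 hours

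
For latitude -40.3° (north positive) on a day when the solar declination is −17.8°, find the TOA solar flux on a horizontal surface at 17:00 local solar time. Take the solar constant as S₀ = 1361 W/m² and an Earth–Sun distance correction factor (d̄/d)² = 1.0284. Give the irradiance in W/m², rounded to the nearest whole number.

540 W/m²

Hour angle H = 15° × (17 − 12) = 75.00°.
cos θ_z = sin(-40.3°) sin(-17.8°) + cos(-40.3°) cos(-17.8°) cos(75.00°) = 0.1977 + 0.1879 = 0.3856.
Top-of-atmosphere irradiance = S₀ (d̄/d)² cos θ_z = 1361 × 1.0284 × 0.3856 = 539.71 W/m².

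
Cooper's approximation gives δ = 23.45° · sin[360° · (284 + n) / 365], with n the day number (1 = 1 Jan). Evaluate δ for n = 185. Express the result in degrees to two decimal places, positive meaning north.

360 × (284 + 185) / 365 = 462.575°; sin(462.575°) = 0.9760.
δ = 23.45 × 0.9760 = 22.887° ≈ +22.89°.

+22.89°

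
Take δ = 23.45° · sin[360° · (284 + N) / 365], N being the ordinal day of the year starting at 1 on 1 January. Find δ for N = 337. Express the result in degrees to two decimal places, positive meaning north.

-22.36°

360 × (284 + 337) / 365 = 612.493°; sin(612.493°) = -0.9537.
δ = 23.45 × -0.9537 = -22.364° ≈ -22.36°.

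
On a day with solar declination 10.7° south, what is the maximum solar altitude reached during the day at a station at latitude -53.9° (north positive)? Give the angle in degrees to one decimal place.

At local solar noon the hour angle is zero, so the elevation is 90° − |φ − δ| = 90° − |-53.9° − (-10.7°)| = 90° − 43.2° = 46.8°.

46.8°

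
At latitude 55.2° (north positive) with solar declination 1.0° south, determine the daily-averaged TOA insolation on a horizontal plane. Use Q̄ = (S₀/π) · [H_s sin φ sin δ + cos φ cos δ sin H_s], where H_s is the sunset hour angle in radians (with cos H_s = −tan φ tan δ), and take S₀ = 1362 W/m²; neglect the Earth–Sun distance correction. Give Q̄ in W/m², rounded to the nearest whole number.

238 W/m²

cos H_s = −tan(55.2°) · tan(-1.0°) = 0.0251, so H_s = arccos(0.0251) = 88.56°. In radians, H_s = 1.5457.
H_s sin φ sin δ = 1.5457 × 0.8211 × -0.0175 = -0.0222.
cos φ cos δ sin H_s = 0.5707 × 0.9998 × 0.9997 = 0.5704.
Q̄ = (1362/π) × (-0.0222 + 0.5704) = 433.54 × 0.5482 = 237.67 W/m².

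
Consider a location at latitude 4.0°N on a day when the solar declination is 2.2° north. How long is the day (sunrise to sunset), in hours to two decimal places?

cos H_s = −tan(4.0°) · tan(2.2°) = -0.0027, so H_s = arccos(-0.0027) = 90.15°.
Day length = 2 H_s / 15° h⁻¹ = 180.30° / 15 = 12.020 h.

12.02 hours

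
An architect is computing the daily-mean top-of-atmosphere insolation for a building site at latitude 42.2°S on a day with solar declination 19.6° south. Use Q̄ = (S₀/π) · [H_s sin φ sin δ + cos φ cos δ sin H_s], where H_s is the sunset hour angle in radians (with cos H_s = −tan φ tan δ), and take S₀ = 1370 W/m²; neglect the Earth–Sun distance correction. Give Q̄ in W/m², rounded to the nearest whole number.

The sunset hour angle satisfies cos H_s = −tan φ tan δ = -0.3229, giving H_s = 108.84°. In radians, H_s = 1.8996.
H_s sin φ sin δ = 1.8996 × -0.6717 × -0.3355 = 0.4281.
cos φ cos δ sin H_s = 0.7408 × 0.9421 × 0.9464 = 0.6605.
Q̄ = (1370/π) × (0.4281 + 0.6605) = 436.08 × 1.0886 = 474.72 W/m².

475 W/m²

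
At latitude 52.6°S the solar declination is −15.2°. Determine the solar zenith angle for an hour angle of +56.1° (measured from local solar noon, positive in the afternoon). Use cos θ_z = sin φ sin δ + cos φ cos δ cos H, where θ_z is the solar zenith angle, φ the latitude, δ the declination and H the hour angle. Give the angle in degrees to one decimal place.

cos θ_z = sin φ sin δ + cos φ cos δ cos H = (-0.7944)(-0.2622) + (0.6074)(0.9650)(0.5577) = 0.5352.
θ_z = arccos(0.5352) = 57.64°.

57.6°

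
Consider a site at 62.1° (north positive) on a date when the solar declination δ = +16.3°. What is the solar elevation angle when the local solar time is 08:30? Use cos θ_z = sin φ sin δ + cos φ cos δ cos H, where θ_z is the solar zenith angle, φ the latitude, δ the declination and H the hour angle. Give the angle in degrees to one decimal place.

Hour angle H = 15° × (8.5 − 12) = -52.50°.
cos θ_z = sin(62.1°) sin(16.3°) + cos(62.1°) cos(16.3°) cos(-52.50°) = 0.2480 + 0.2734 = 0.5214.
θ_z = arccos(0.5214) = 58.57°, so the elevation is 90° − 58.57° = 31.43°.

31.4°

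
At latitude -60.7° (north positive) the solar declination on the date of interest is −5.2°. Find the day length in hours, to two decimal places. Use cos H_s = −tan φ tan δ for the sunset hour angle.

−tan φ tan δ = −(-1.7820)(-0.0910) = -0.1622; H_s = arccos(-0.1622) = 99.33°.
Day length = 2 H_s / 15° h⁻¹ = 198.66° / 15 = 13.244 h.

13.24 hours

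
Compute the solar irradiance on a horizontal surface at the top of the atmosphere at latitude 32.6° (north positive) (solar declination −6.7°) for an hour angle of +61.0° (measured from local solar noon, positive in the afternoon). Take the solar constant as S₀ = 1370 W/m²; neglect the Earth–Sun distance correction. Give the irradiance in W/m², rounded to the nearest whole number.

cos θ_z = sin φ sin δ + cos φ cos δ cos H = (0.5388)(-0.1167) + (0.8425)(0.9932)(0.4848) = 0.3428.
Top-of-atmosphere irradiance = S₀ cos θ_z = 1370 × 0.3428 = 469.64 W/m².

470 W/m²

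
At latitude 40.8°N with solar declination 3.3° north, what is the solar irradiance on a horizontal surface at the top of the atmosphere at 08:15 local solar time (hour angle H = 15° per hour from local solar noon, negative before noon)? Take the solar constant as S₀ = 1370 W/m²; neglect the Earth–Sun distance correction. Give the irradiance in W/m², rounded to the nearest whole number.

627 W/m²

Hour angle H = 15° × (8.25 − 12) = -56.25°.
With φ = 40.8°, δ = 3.3°, H = -56.25°: sin φ sin δ = 0.0376, cos φ cos δ cos H = 0.4199, so cos θ_z = 0.4575.
Top-of-atmosphere irradiance = S₀ cos θ_z = 1370 × 0.4575 = 626.77 W/m².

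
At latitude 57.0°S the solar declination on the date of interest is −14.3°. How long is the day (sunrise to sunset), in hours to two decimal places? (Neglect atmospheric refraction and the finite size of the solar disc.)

The sunset hour angle satisfies cos H_s = −tan φ tan δ = -0.3925, giving H_s = 113.11°.
Day length = 2 H_s / 15° h⁻¹ = 226.22° / 15 = 15.081 h.

15.08 hours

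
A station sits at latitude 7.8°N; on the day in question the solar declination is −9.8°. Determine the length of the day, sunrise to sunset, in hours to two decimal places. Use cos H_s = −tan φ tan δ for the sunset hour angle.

−tan φ tan δ = −(0.1370)(-0.1727) = 0.0237; H_s = arccos(0.0237) = 88.64°.
Day length = 2 H_s / 15° h⁻¹ = 177.28° / 15 = 11.819 h.

11.82 hours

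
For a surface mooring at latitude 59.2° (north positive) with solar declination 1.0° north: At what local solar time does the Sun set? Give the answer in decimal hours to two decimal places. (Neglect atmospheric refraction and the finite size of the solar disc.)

cos H_s = −tan(59.2°) · tan(1.0°) = -0.0293, so H_s = arccos(-0.0293) = 91.68°.
Sunset is at 12 + H_s/15 = 12 + 6.112 = 18.112 h local solar time.

18.11 h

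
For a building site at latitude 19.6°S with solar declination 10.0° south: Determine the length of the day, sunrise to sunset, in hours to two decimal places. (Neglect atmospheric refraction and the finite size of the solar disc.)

12.48 hours

The sunset hour angle satisfies cos H_s = −tan φ tan δ = -0.0628, giving H_s = 93.60°.
Day length = 2 H_s / 15° h⁻¹ = 187.20° / 15 = 12.480 h.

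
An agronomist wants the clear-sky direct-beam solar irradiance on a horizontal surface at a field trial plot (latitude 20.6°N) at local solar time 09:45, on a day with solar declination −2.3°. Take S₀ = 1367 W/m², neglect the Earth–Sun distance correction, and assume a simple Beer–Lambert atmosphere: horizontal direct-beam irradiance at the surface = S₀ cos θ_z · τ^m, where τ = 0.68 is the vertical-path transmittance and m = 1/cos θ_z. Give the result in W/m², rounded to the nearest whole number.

630 W/m²

Hour angle H = 15° × (9.75 − 12) = -33.75°.
With φ = 20.6°, δ = -2.3°, H = -33.75°: sin φ sin δ = -0.0141, cos φ cos δ cos H = 0.7777, so cos θ_z = 0.7636.
Air mass m = 1/cos θ_z = 1/0.7636 = 1.310; τ^m = 0.68^1.310 = 0.6034.
Surface direct beam = 1367 × 0.7636 × 0.6034 = 629.85 W/m².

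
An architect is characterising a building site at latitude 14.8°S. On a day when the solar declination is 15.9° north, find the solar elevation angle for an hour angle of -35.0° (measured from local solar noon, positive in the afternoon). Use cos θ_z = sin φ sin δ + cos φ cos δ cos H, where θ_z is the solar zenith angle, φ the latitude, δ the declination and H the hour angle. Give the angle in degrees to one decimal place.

cos θ_z = sin(-14.8°) sin(15.9°) + cos(-14.8°) cos(15.9°) cos(-35.00°) = -0.0700 + 0.7617 = 0.6917.
θ_z = arccos(0.6917) = 46.24°, so the elevation is 90° − 46.24° = 43.76°.

43.8°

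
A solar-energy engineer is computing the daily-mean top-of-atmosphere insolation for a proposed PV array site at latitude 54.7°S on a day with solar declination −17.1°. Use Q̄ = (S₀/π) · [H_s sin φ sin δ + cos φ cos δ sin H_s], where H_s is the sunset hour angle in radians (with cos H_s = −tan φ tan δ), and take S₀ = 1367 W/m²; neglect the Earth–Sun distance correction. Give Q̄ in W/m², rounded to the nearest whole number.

cos H_s = −tan(-54.7°) · tan(-17.1°) = -0.4345, so H_s = arccos(-0.4345) = 115.75°. In radians, H_s = 2.0202.
H_s sin φ sin δ = 2.0202 × -0.8161 × -0.2940 = 0.4847.
cos φ cos δ sin H_s = 0.5779 × 0.9558 × 0.9007 = 0.4975.
Q̄ = (1367/π) × (0.4847 + 0.4975) = 435.13 × 0.9822 = 427.38 W/m².

427 W/m²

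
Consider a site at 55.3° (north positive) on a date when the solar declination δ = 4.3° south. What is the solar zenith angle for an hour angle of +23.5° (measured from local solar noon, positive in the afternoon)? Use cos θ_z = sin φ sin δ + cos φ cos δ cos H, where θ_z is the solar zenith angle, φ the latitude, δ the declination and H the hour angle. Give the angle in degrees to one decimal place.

With φ = 55.3°, δ = -4.3°, H = 23.50°: sin φ sin δ = -0.0616, cos φ cos δ cos H = 0.5206, so cos θ_z = 0.4590.
θ_z = arccos(0.4590) = 62.68°.

62.7°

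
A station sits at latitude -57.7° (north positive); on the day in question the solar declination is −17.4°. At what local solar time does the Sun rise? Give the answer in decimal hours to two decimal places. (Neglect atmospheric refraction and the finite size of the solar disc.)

4.02 h

cos H_s = −tan(-57.7°) · tan(-17.4°) = -0.4957, so H_s = arccos(-0.4957) = 119.72°.
Sunrise is at 12 − H_s/15 = 12 − 7.981 = 4.019 h local solar time.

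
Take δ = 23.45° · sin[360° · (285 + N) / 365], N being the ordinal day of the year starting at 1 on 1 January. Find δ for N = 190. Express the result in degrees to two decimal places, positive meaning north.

360 × (285 + 190) / 365 = 468.493°; sin(468.493°) = 0.9484.
δ = 23.45 × 0.9484 = 22.240° ≈ +22.24°.

+22.24°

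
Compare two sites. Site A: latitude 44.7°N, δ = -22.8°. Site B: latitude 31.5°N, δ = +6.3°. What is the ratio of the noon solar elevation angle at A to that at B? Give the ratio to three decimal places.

A: 90° − |44.7 − (-22.8)| = 22.50°.
B: 90° − |31.5 − (6.3)| = 64.80°.
Ratio A/B = 22.5000 / 64.8000 = 0.3472.

0.347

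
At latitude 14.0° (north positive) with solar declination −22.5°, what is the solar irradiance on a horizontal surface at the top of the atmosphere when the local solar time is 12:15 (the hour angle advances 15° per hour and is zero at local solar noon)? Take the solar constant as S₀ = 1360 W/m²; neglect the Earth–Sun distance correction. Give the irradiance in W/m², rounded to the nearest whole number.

1091 W/m²

Hour angle H = 15° × (12.25 − 12) = 3.75°.
With φ = 14.0°, δ = -22.5°, H = 3.75°: sin φ sin δ = -0.0926, cos φ cos δ cos H = 0.8945, so cos θ_z = 0.8019.
Top-of-atmosphere irradiance = S₀ cos θ_z = 1360 × 0.8019 = 1090.58 W/m².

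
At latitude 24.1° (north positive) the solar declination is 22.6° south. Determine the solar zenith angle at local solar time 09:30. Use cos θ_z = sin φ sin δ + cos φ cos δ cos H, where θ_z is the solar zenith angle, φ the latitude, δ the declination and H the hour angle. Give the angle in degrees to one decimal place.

Hour angle H = 15° × (9.5 − 12) = -37.50°.
cos θ_z = sin(24.1°) sin(-22.6°) + cos(24.1°) cos(-22.6°) cos(-37.50°) = -0.1569 + 0.6686 = 0.5117.
θ_z = arccos(0.5117) = 59.22°.

59.2°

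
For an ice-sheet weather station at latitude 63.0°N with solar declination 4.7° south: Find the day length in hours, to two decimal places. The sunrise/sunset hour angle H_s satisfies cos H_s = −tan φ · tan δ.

10.76 hours

cos H_s = −tan(63.0°) · tan(-4.7°) = 0.1614, so H_s = arccos(0.1614) = 80.71°.
Day length = 2 H_s / 15° h⁻¹ = 161.42° / 15 = 10.761 h.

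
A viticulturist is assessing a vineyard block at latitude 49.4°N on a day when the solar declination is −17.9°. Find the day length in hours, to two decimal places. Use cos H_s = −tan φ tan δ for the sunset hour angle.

cos H_s = −tan(49.4°) · tan(-17.9°) = 0.3768, so H_s = arccos(0.3768) = 67.86°.
Day length = 2 H_s / 15° h⁻¹ = 135.72° / 15 = 9.048 h.

9.05 hours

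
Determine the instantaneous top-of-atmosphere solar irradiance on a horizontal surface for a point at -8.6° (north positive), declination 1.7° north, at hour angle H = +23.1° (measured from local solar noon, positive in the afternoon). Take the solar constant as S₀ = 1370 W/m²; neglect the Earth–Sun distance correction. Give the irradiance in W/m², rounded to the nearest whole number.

1239 W/m²

With φ = -8.6°, δ = 1.7°, H = 23.10°: sin φ sin δ = -0.0044, cos φ cos δ cos H = 0.9091, so cos θ_z = 0.9047.
Top-of-atmosphere irradiance = S₀ cos θ_z = 1370 × 0.9047 = 1239.44 W/m².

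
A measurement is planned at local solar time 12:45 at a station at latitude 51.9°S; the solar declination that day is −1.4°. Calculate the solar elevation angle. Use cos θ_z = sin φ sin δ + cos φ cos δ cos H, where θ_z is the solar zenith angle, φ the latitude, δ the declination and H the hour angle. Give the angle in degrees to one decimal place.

38.6°

Hour angle H = 15° × (12.75 − 12) = 11.25°.
cos θ_z = sin(-51.9°) sin(-1.4°) + cos(-51.9°) cos(-1.4°) cos(11.25°) = 0.0192 + 0.6050 = 0.6242.
θ_z = arccos(0.6242) = 51.38°, so the elevation is 90° − 51.38° = 38.62°.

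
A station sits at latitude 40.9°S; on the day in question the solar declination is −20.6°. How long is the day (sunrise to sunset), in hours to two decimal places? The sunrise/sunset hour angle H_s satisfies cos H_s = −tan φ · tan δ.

−tan φ tan δ = −(-0.8662)(-0.3759) = -0.3256; H_s = arccos(-0.3256) = 109.00°.
Day length = 2 H_s / 15° h⁻¹ = 218.00° / 15 = 14.533 h.

14.53 hours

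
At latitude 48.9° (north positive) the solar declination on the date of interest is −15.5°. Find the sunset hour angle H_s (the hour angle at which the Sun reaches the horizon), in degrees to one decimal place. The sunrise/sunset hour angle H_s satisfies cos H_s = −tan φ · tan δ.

The sunset hour angle satisfies cos H_s = −tan φ tan δ = 0.3179, giving H_s = 71.46°.

71.5°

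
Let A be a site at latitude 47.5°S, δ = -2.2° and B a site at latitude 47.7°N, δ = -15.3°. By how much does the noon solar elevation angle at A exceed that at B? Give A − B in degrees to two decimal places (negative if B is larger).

A: 90° − |-47.5 − (-2.2)| = 44.70°.
B: 90° − |47.7 − (-15.3)| = 27.00°.
A − B = 44.70 − 27.00 = 17.70°.

+17.70°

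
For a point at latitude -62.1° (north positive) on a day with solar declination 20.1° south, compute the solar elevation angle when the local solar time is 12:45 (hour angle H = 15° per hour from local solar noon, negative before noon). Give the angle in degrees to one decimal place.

Hour angle H = 15° × (12.75 − 12) = 11.25°.
cos θ_z = sin φ sin δ + cos φ cos δ cos H = (-0.8838)(-0.3437) + (0.4679)(0.9391)(0.9808) = 0.7347.
θ_z = arccos(0.7347) = 42.72°, so the elevation is 90° − 42.72° = 47.28°.

47.3°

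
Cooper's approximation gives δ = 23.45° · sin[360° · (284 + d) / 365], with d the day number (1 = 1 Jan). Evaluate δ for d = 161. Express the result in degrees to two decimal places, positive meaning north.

+23.01°

360 × (284 + 161) / 365 = 438.904°; sin(438.904°) = 0.9813.
δ = 23.45 × 0.9813 = 23.011° ≈ +23.01°.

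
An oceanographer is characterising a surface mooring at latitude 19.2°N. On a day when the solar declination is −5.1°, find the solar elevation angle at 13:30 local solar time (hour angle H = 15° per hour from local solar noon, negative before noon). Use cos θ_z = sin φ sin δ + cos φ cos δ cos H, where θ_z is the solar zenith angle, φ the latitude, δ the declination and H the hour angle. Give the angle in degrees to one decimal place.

57.1°

Hour angle H = 15° × (13.5 − 12) = 22.50°.
With φ = 19.2°, δ = -5.1°, H = 22.50°: sin φ sin δ = -0.0292, cos φ cos δ cos H = 0.8690, so cos θ_z = 0.8398.
θ_z = arccos(0.8398) = 32.88°, so the elevation is 90° − 32.88° = 57.12°.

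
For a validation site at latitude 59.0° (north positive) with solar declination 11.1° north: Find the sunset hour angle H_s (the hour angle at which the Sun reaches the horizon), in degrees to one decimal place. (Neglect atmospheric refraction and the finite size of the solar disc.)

cos H_s = −tan(59.0°) · tan(11.1°) = -0.3265, so H_s = arccos(-0.3265) = 109.06°.

109.1°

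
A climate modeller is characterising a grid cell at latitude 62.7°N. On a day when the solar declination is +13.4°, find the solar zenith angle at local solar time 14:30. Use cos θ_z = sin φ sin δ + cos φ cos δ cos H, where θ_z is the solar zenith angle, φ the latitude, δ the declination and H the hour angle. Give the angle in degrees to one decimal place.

56.0°

Hour angle H = 15° × (14.5 − 12) = 37.50°.
cos θ_z = sin φ sin δ + cos φ cos δ cos H = (0.8886)(0.2317) + (0.4586)(0.9728)(0.7934) = 0.5598.
θ_z = arccos(0.5598) = 55.96°.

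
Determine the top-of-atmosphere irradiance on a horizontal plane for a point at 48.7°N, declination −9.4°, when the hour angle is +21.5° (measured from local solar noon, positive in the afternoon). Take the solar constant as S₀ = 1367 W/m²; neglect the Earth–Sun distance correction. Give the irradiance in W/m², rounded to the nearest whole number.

With φ = 48.7°, δ = -9.4°, H = 21.50°: sin φ sin δ = -0.1227, cos φ cos δ cos H = 0.6058, so cos θ_z = 0.4831.
Top-of-atmosphere irradiance = S₀ cos θ_z = 1367 × 0.4831 = 660.40 W/m².

660 W/m²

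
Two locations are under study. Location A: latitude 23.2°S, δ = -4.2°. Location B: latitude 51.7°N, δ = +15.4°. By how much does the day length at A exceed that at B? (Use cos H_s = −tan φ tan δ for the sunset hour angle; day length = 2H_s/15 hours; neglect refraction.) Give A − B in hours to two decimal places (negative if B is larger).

-2.48 h

A: H_s = arccos(−tan -23.2° · tan -4.2°) = 91.80°, so 2H_s/15 = 12.2400 h.
B: H_s = arccos(−tan 51.7° · tan 15.4°) = 110.41°, so 2H_s/15 = 14.7213 h.
A − B = 12.2400 − 14.7213 = -2.4813 h.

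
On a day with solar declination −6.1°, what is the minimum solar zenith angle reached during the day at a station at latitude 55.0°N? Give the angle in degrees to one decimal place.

61.1°

At local solar noon the hour angle is zero, so the zenith angle is |φ − δ| = |55.0° − (-6.1°)| = 61.1°.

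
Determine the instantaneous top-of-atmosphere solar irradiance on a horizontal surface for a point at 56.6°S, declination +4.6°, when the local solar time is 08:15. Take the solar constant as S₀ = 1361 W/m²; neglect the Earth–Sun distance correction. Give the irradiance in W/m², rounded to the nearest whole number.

324 W/m²

Hour angle H = 15° × (8.25 − 12) = -56.25°.
With φ = -56.6°, δ = 4.6°, H = -56.25°: sin φ sin δ = -0.0670, cos φ cos δ cos H = 0.3048, so cos θ_z = 0.2378.
Top-of-atmosphere irradiance = S₀ cos θ_z = 1361 × 0.2378 = 323.65 W/m².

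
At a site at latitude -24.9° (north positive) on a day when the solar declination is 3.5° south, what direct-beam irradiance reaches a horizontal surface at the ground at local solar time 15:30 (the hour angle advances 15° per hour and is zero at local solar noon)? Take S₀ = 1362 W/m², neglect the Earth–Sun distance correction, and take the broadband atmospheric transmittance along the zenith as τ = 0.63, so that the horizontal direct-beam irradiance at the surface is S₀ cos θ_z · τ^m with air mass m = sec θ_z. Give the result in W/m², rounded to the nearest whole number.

353 W/m²

Hour angle H = 15° × (15.5 − 12) = 52.50°.
cos θ_z = sin φ sin δ + cos φ cos δ cos H = (-0.4210)(-0.0610) + (0.9070)(0.9981)(0.6088) = 0.5768.
Air mass m = 1/cos θ_z = 1/0.5768 = 1.734; τ^m = 0.63^1.734 = 0.4488.
Surface direct beam = 1362 × 0.5768 × 0.4488 = 352.58 W/m².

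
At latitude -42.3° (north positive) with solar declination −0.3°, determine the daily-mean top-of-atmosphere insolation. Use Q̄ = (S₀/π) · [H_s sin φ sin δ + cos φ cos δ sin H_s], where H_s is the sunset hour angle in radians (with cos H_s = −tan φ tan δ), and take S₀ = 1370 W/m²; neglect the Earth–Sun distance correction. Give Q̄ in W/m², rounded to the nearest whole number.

−tan φ tan δ = −(-0.9099)(-0.0052) = -0.0047; H_s = arccos(-0.0047) = 90.27°. In radians, H_s = 1.5755.
H_s sin φ sin δ = 1.5755 × -0.6730 × -0.0052 = 0.0055.
cos φ cos δ sin H_s = 0.7396 × 1.0000 × 1.0000 = 0.7396.
Q̄ = (1370/π) × (0.0055 + 0.7396) = 436.08 × 0.7451 = 324.92 W/m².

325 W/m²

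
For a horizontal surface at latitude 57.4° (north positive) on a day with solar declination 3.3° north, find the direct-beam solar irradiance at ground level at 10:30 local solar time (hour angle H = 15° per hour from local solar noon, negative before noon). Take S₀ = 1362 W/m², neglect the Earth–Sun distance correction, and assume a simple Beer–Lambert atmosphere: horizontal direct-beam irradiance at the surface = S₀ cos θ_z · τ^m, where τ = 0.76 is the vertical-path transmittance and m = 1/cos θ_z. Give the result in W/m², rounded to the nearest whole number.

449 W/m²

Hour angle H = 15° × (10.5 − 12) = -22.50°.
With φ = 57.4°, δ = 3.3°, H = -22.50°: sin φ sin δ = 0.0485, cos φ cos δ cos H = 0.4969, so cos θ_z = 0.5454.
Air mass m = 1/cos θ_z = 1/0.5454 = 1.834; τ^m = 0.76^1.834 = 0.6045.
Surface direct beam = 1362 × 0.5454 × 0.6045 = 449.04 W/m².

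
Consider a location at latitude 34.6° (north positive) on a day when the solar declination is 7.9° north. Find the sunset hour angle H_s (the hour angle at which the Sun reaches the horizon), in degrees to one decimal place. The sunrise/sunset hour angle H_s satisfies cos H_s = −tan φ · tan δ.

95.5°

cos H_s = −tan(34.6°) · tan(7.9°) = -0.0957, so H_s = arccos(-0.0957) = 95.49°.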